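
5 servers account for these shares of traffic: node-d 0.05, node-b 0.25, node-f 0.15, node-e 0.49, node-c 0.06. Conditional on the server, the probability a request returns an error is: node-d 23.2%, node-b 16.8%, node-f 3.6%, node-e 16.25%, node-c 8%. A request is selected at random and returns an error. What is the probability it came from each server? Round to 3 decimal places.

Compute prior × likelihood for every hypothesis:
  node-d: 0.05 × 0.232 = 0.0116
  node-b: 0.25 × 0.168 = 0.042
  node-f: 0.15 × 0.036 = 0.0054
  node-e: 0.49 × 0.1625 = 0.079625
  node-c: 0.06 × 0.08 = 0.0048
Sum = 0.143425.
P(node-d | error) = 0.0116/0.143425 ≈ 0.081
P(node-b | error) = 0.042/0.143425 ≈ 0.293
P(node-f | error) = 0.0054/0.143425 ≈ 0.038
P(node-e | error) = 0.079625/0.143425 ≈ 0.555
P(node-c | error) = 0.0048/0.143425 ≈ 0.033
(Check: 0.081+0.293+0.038+0.555+0.033 = 1.000.)

node-d 0.081, node-b 0.293, node-f 0.038, node-e 0.555, node-c 0.033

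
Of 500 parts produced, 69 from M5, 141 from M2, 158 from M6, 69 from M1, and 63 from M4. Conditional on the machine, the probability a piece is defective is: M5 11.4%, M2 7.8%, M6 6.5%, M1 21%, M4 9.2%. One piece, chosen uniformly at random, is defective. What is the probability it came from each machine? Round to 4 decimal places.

M5 0.1592, M2 0.2225, M6 0.2078, M1 0.2932, M4 0.1173

Prior × likelihood for each hypothesis:
  M5: 0.138 × 0.114 = 0.015732
  M2: 0.282 × 0.078 = 0.021996
  M6: 0.316 × 0.065 = 0.02054
  M1: 0.138 × 0.21 = 0.02898
  M4: 0.126 × 0.092 = 0.011592
Sum = 0.09884.
P(M5 | defective) = 0.015732/0.09884 ≈ 0.1592
P(M2 | defective) = 0.021996/0.09884 ≈ 0.2225
P(M6 | defective) = 0.02054/0.09884 ≈ 0.2078
P(M1 | defective) = 0.02898/0.09884 ≈ 0.2932
P(M4 | defective) = 0.011592/0.09884 ≈ 0.1173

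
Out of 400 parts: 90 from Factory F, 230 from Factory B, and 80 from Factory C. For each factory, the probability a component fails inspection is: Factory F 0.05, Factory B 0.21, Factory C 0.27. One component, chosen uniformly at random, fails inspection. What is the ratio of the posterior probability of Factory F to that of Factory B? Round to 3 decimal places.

0.093

By Bayes' rule, posterior ∝ prior × likelihood:
  Factory F: 0.225 × 0.05 = 0.01125
  Factory B: 0.575 × 0.21 = 0.12075
  Factory C: 0.2 × 0.27 = 0.054
Total = 0.186.
The ratio is 0.01125 / 0.12075 (the normalizer cancels) = 0.093.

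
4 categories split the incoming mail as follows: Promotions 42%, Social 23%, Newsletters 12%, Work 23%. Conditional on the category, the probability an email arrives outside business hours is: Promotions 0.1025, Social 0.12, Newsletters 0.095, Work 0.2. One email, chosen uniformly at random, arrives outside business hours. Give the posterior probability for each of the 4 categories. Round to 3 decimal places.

Promotions 0.336, Social 0.216, Newsletters 0.089, Work 0.359

Prior × likelihood for each hypothesis:
  Promotions: 0.42 × 0.1025 = 0.04305
  Social: 0.23 × 0.12 = 0.0276
  Newsletters: 0.12 × 0.095 = 0.0114
  Work: 0.23 × 0.2 = 0.046
Total = 0.12805.
P(Promotions | off-hours) = 0.04305/0.12805 ≈ 0.336
P(Social | off-hours) = 0.0276/0.12805 ≈ 0.216
P(Newsletters | off-hours) = 0.0114/0.12805 ≈ 0.089
P(Work | off-hours) = 0.046/0.12805 ≈ 0.359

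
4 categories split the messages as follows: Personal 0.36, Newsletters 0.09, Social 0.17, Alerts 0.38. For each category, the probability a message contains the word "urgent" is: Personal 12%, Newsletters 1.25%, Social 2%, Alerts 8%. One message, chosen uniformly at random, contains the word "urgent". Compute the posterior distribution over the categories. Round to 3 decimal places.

Unnormalized posteriors (prior × likelihood):
  Personal: 0.36 × 0.12 = 0.0432
  Newsletters: 0.09 × 0.0125 = 0.001125
  Social: 0.17 × 0.02 = 0.0034
  Alerts: 0.38 × 0.08 = 0.0304
Normalizing constant = 0.078125.
P(Personal | urgent-flag) = 0.0432/0.078125 ≈ 0.553
P(Newsletters | urgent-flag) = 0.001125/0.078125 ≈ 0.014
P(Social | urgent-flag) = 0.0034/0.078125 ≈ 0.044
P(Alerts | urgent-flag) = 0.0304/0.078125 ≈ 0.389
(Check: 0.553+0.014+0.044+0.389 = 1.000.)

Personal 0.553, Newsletters 0.014, Social 0.044, Alerts 0.389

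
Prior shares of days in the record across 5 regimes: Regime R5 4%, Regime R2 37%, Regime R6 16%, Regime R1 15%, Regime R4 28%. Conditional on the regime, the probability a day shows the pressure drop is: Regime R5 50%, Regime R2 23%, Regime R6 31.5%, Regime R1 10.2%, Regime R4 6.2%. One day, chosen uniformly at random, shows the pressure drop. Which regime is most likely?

Prior × likelihood for each hypothesis:
  Regime R5: 0.04 × 0.5 = 0.02
  Regime R2: 0.37 × 0.23 = 0.0851
  Regime R6: 0.16 × 0.315 = 0.0504
  Regime R1: 0.15 × 0.102 = 0.0153
  Regime R4: 0.28 × 0.062 = 0.01736
Sum = 0.18816.
Largest term belongs to Regime R2, so Regime R2 is most probable.

Regime R2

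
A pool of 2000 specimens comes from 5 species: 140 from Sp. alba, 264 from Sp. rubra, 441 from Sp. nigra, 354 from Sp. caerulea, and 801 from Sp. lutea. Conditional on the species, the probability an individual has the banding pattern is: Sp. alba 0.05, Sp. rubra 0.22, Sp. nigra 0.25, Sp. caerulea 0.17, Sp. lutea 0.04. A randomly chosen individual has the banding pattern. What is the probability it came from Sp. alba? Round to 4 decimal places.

Prior × likelihood for each hypothesis:
  Sp. alba: 0.07 × 0.05 = 0.0035
  Sp. rubra: 0.132 × 0.22 = 0.02904
  Sp. nigra: 0.2205 × 0.25 = 0.055125
  Sp. caerulea: 0.177 × 0.17 = 0.03009
  Sp. lutea: 0.4005 × 0.04 = 0.01602
Total = 0.133775.
P(Sp. alba | evidence) = 0.0035 / 0.133775 ≈ 0.0262.

0.0262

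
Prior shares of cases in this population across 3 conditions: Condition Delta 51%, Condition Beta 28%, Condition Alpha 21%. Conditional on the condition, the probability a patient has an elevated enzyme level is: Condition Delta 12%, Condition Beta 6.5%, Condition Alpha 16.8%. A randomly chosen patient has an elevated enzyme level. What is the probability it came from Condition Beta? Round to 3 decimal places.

Prior × likelihood for each hypothesis:
  Condition Delta: 0.51 × 0.12 = 0.0612
  Condition Beta: 0.28 × 0.065 = 0.0182
  Condition Alpha: 0.21 × 0.168 = 0.03528
Sum = 0.11468.
P(Condition Beta | evidence) = 0.0182 / 0.11468 ≈ 0.159.

0.159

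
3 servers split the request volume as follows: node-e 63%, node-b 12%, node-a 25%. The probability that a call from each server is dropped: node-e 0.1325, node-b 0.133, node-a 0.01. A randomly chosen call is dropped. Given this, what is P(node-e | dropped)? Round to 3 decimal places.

0.819

Unnormalized posteriors (prior × likelihood):
  node-e: 0.63 × 0.1325 = 0.083475
  node-b: 0.12 × 0.133 = 0.01596
  node-a: 0.25 × 0.01 = 0.0025
Total = 0.101935.
P(node-e | evidence) = 0.083475 / 0.101935 ≈ 0.819.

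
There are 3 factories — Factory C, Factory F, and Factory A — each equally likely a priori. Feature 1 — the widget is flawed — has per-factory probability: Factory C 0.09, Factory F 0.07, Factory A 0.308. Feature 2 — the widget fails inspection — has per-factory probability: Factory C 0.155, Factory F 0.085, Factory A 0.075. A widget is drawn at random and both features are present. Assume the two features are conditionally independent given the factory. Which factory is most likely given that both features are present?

Factory A

Since the prior is uniform, the posterior is proportional to the likelihood:
  Factory C: 0.09 × 0.155 = 0.01395
  Factory F: 0.07 × 0.085 = 0.00595
  Factory A: 0.308 × 0.075 = 0.0231
Normalizing constant = 0.043.
Largest term belongs to Factory A, so Factory A is most probable.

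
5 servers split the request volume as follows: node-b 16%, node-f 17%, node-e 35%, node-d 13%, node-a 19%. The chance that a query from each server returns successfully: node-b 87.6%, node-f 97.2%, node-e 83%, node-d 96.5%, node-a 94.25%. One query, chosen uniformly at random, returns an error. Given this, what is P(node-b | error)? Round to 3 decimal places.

0.199

Taking complements, P(error | each) = node-b 0.124, node-f 0.028, node-e 0.17, node-d 0.035, node-a 0.0575.
Unnormalized posteriors (prior × likelihood):
  node-b: 0.16 × 0.124 = 0.01984
  node-f: 0.17 × 0.028 = 0.00476
  node-e: 0.35 × 0.17 = 0.0595
  node-d: 0.13 × 0.035 = 0.00455
  node-a: 0.19 × 0.0575 = 0.010925
Normalizing constant = 0.099575.
P(node-b | evidence) = 0.01984 / 0.099575 ≈ 0.199.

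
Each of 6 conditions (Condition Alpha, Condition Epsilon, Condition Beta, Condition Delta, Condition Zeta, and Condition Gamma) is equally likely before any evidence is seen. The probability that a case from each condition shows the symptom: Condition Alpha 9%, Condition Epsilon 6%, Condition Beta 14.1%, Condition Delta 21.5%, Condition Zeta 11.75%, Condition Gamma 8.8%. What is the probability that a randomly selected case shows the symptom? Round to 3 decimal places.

Since the prior is uniform, the posterior is proportional to the likelihood:
  Condition Alpha: 0.09
  Condition Epsilon: 0.06
  Condition Beta: 0.141
  Condition Delta: 0.215
  Condition Zeta: 0.1175
  Condition Gamma: 0.088
P(symptomatic) = (1/6) × (0.09 + 0.06 + 0.141 + 0.215 + 0.1175 + 0.088) = 0.7115/6 ≈ 0.119.

0.119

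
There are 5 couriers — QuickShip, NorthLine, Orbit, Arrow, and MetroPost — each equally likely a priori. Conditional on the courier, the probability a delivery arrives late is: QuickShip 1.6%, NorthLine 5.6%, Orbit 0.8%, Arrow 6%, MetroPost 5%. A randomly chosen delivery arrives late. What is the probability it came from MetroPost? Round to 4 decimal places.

With a uniform prior (1/5 each), posterior ∝ likelihood:
  QuickShip: 0.016
  NorthLine: 0.056
  Orbit: 0.008
  Arrow: 0.06
  MetroPost: 0.05
Normalizing constant = 0.19.
P(MetroPost | evidence) = 0.05 / 0.19 ≈ 0.2632.

0.2632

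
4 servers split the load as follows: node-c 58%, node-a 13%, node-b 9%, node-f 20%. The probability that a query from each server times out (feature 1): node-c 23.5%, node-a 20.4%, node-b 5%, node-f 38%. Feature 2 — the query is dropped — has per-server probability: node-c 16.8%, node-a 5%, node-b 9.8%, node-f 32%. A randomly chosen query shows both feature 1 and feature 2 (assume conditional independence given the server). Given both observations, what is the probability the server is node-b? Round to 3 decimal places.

0.009

Compute prior × likelihood for every hypothesis:
  node-c: 0.58 × 0.235 × 0.168 = 0.0228984
  node-a: 0.13 × 0.204 × 0.05 = 0.001326
  node-b: 0.09 × 0.05 × 0.098 = 0.000441
  node-f: 0.2 × 0.38 × 0.32 = 0.02432
Total = 0.0489854.
P(node-b | evidence) = 0.000441 / 0.0489854 ≈ 0.009.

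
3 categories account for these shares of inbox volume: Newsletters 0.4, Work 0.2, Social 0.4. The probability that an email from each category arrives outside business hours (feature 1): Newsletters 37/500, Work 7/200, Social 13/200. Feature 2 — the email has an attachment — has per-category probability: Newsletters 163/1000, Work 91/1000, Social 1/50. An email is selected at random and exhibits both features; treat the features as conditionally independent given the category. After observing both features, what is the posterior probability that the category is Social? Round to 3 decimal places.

By Bayes' rule, posterior ∝ prior × likelihood:
  Newsletters: 0.4 × 0.074 × 0.163 = 0.0048248
  Work: 0.2 × 0.035 × 0.091 = 0.000637
  Social: 0.4 × 0.065 × 0.02 = 0.00052
Sum = 0.0059818.
P(Social | evidence) = 0.00052 / 0.0059818 ≈ 0.087.

0.087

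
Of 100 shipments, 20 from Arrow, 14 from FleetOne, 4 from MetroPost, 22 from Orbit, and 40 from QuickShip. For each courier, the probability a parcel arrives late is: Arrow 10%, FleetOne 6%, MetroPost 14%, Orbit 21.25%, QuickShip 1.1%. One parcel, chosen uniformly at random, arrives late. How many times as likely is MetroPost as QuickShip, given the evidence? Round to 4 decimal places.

Prior × likelihood for each hypothesis:
  Arrow: 0.2 × 0.1 = 0.02
  FleetOne: 0.14 × 0.06 = 0.0084
  MetroPost: 0.04 × 0.14 = 0.0056
  Orbit: 0.22 × 0.2125 = 0.04675
  QuickShip: 0.4 × 0.011 = 0.0044
Normalizing constant = 0.08515.
The ratio is 0.0056 / 0.0044 (the normalizer cancels) = 1.2727.

1.2727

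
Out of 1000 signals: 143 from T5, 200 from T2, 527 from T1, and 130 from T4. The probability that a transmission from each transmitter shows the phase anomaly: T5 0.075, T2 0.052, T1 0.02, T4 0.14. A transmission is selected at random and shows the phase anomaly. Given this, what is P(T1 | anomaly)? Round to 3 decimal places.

0.211

Prior × likelihood for each hypothesis:
  T5: 0.143 × 0.075 = 0.010725
  T2: 0.2 × 0.052 = 0.0104
  T1: 0.527 × 0.02 = 0.01054
  T4: 0.13 × 0.14 = 0.0182
Normalizing constant = 0.049865.
P(T1 | evidence) = 0.01054 / 0.049865 ≈ 0.211.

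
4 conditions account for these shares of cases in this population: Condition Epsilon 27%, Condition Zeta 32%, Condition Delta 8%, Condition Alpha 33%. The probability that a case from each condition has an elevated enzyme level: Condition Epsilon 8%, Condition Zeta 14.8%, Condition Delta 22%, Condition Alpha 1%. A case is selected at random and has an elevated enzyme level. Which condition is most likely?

Condition Zeta

Prior × likelihood for each hypothesis:
  Condition Epsilon: 0.27 × 0.08 = 0.0216
  Condition Zeta: 0.32 × 0.148 = 0.04736
  Condition Delta: 0.08 × 0.22 = 0.0176
  Condition Alpha: 0.33 × 0.01 = 0.0033
Sum = 0.08986.
Largest term belongs to Condition Zeta, so Condition Zeta is most probable.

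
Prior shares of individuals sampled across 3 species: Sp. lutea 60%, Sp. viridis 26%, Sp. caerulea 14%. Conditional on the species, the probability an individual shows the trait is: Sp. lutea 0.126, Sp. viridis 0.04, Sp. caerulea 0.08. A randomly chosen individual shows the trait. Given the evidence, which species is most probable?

Compute prior × likelihood for every hypothesis:
  Sp. lutea: 0.6 × 0.126 = 0.0756
  Sp. viridis: 0.26 × 0.04 = 0.0104
  Sp. caerulea: 0.14 × 0.08 = 0.0112
Total = 0.0972.
Largest term belongs to Sp. lutea, so Sp. lutea is most probable.

Sp. lutea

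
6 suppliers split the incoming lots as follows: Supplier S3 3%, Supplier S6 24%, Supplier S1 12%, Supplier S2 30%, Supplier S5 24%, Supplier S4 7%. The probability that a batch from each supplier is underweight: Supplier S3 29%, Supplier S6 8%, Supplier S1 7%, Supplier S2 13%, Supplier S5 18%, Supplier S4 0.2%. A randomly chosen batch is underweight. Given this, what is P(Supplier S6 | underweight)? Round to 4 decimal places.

0.1618

By Bayes' rule, posterior ∝ prior × likelihood:
  Supplier S3: 0.03 × 0.29 = 0.0087
  Supplier S6: 0.24 × 0.08 = 0.0192
  Supplier S1: 0.12 × 0.07 = 0.0084
  Supplier S2: 0.3 × 0.13 = 0.039
  Supplier S5: 0.24 × 0.18 = 0.0432
  Supplier S4: 0.07 × 0.002 = 0.00014
Normalizing constant = 0.11864.
P(Supplier S6 | evidence) = 0.0192 / 0.11864 ≈ 0.1618.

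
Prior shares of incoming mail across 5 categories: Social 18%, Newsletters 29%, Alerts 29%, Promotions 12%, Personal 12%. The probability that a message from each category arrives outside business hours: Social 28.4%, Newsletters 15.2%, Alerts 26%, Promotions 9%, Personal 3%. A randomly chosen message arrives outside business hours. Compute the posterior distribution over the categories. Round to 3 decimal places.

Social 0.276, Newsletters 0.238, Alerts 0.408, Promotions 0.058, Personal 0.019

By Bayes' rule, posterior ∝ prior × likelihood:
  Social: 0.18 × 0.284 = 0.05112
  Newsletters: 0.29 × 0.152 = 0.04408
  Alerts: 0.29 × 0.26 = 0.0754
  Promotions: 0.12 × 0.09 = 0.0108
  Personal: 0.12 × 0.03 = 0.0036
Sum = 0.185.
P(Social | off-hours) = 0.05112/0.185 ≈ 0.276
P(Newsletters | off-hours) = 0.04408/0.185 ≈ 0.238
P(Alerts | off-hours) = 0.0754/0.185 ≈ 0.408
P(Promotions | off-hours) = 0.0108/0.185 ≈ 0.058
P(Personal | off-hours) = 0.0036/0.185 ≈ 0.019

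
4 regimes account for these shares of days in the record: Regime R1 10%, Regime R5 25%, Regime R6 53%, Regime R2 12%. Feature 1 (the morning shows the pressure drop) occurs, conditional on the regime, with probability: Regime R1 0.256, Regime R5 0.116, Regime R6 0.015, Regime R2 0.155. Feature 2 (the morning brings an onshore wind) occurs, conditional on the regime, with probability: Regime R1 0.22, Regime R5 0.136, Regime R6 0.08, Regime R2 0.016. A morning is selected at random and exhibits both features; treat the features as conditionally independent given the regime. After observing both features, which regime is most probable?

Compute prior × likelihood for every hypothesis:
  Regime R1: 0.1 × 0.256 × 0.22 = 0.005632
  Regime R5: 0.25 × 0.116 × 0.136 = 0.003944
  Regime R6: 0.53 × 0.015 × 0.08 = 0.000636
  Regime R2: 0.12 × 0.155 × 0.016 = 0.0002976
Sum = 0.0105096.
Largest term belongs to Regime R1, so Regime R1 is most probable.

Regime R1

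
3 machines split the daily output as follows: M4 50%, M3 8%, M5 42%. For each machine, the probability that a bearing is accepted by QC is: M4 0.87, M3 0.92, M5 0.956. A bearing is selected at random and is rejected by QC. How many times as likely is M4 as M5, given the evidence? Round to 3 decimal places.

3.517

Taking complements, P(rejected | each) = M4 0.13, M3 0.08, M5 0.044.
By Bayes' rule, posterior ∝ prior × likelihood:
  M4: 0.5 × 0.13 = 0.065
  M3: 0.08 × 0.08 = 0.0064
  M5: 0.42 × 0.044 = 0.01848
Normalizing constant = 0.08988.
The ratio is 0.065 / 0.01848 (the normalizer cancels) = 3.517.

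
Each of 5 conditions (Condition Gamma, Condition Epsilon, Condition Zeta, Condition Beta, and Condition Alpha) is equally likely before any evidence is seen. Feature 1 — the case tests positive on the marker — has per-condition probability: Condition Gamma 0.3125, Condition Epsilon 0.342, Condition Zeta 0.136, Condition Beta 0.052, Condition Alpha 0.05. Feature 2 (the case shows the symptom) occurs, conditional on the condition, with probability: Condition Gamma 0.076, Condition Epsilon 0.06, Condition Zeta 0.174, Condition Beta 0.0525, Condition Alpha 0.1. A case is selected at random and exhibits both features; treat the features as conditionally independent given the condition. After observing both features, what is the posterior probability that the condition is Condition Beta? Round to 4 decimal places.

0.0361

With a uniform prior (1/5 each), posterior ∝ likelihood:
  Condition Gamma: 0.3125 × 0.076 = 0.02375
  Condition Epsilon: 0.342 × 0.06 = 0.02052
  Condition Zeta: 0.136 × 0.174 = 0.023664
  Condition Beta: 0.052 × 0.0525 = 0.00273
  Condition Alpha: 0.05 × 0.1 = 0.005
Total = 0.075664.
P(Condition Beta | evidence) = 0.00273 / 0.075664 ≈ 0.0361.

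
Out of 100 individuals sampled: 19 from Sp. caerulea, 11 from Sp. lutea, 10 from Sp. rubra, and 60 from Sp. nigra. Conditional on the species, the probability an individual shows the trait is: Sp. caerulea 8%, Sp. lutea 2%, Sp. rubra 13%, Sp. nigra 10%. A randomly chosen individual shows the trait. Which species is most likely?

Prior × likelihood for each hypothesis:
  Sp. caerulea: 0.19 × 0.08 = 0.0152
  Sp. lutea: 0.11 × 0.02 = 0.0022
  Sp. rubra: 0.1 × 0.13 = 0.013
  Sp. nigra: 0.6 × 0.1 = 0.06
Total = 0.0904.
Largest term belongs to Sp. nigra, so Sp. nigra is most probable.

Sp. nigra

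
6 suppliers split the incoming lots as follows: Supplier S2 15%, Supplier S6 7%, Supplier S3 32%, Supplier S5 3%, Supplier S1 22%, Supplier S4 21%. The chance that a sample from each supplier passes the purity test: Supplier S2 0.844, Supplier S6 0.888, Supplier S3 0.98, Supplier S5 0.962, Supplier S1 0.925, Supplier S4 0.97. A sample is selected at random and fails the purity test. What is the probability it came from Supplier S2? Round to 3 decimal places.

Taking complements, P(off-spec | each) = Supplier S2 0.156, Supplier S6 0.112, Supplier S3 0.02, Supplier S5 0.038, Supplier S1 0.075, Supplier S4 0.03.
Compute prior × likelihood for every hypothesis:
  Supplier S2: 0.15 × 0.156 = 0.0234
  Supplier S6: 0.07 × 0.112 = 0.00784
  Supplier S3: 0.32 × 0.02 = 0.0064
  Supplier S5: 0.03 × 0.038 = 0.00114
  Supplier S1: 0.22 × 0.075 = 0.0165
  Supplier S4: 0.21 × 0.03 = 0.0063
Normalizing constant = 0.06158.
P(Supplier S2 | evidence) = 0.0234 / 0.06158 ≈ 0.380.

0.380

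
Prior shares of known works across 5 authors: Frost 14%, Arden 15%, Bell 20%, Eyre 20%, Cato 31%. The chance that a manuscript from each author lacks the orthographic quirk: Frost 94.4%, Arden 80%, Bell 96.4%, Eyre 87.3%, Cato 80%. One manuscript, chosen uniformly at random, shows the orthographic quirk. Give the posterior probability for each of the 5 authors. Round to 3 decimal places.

Taking complements, P(quirk | each) = Frost 0.056, Arden 0.2, Bell 0.036, Eyre 0.127, Cato 0.2.
Unnormalized posteriors (prior × likelihood):
  Frost: 0.14 × 0.056 = 0.00784
  Arden: 0.15 × 0.2 = 0.03
  Bell: 0.2 × 0.036 = 0.0072
  Eyre: 0.2 × 0.127 = 0.0254
  Cato: 0.31 × 0.2 = 0.062
Sum = 0.13244.
P(Frost | quirk) = 0.00784/0.13244 ≈ 0.059
P(Arden | quirk) = 0.03/0.13244 ≈ 0.227
P(Bell | quirk) = 0.0072/0.13244 ≈ 0.054
P(Eyre | quirk) = 0.0254/0.13244 ≈ 0.192
P(Cato | quirk) = 0.062/0.13244 ≈ 0.468
(Check: 0.059+0.227+0.054+0.192+0.468 = 1.000.)

Frost 0.059, Arden 0.227, Bell 0.054, Eyre 0.192, Cato 0.468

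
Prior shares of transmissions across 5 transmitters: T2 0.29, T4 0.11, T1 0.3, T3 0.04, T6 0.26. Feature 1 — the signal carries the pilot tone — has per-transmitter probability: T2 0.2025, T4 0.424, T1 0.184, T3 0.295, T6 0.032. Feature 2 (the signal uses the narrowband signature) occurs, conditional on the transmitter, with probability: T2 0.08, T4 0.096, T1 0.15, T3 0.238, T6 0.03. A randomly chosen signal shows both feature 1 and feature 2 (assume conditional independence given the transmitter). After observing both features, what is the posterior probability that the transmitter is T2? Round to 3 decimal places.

Compute prior × likelihood for every hypothesis:
  T2: 0.29 × 0.2025 × 0.08 = 0.004698
  T4: 0.11 × 0.424 × 0.096 = 0.00447744
  T1: 0.3 × 0.184 × 0.15 = 0.00828
  T3: 0.04 × 0.295 × 0.238 = 0.0028084
  T6: 0.26 × 0.032 × 0.03 = 0.0002496
Normalizing constant = 0.02051344.
P(T2 | evidence) = 0.004698 / 0.02051344 ≈ 0.229.

0.229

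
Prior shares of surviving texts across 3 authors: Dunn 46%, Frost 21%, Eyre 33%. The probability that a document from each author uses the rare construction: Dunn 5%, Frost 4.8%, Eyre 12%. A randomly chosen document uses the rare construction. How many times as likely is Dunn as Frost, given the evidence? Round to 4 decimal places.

Unnormalized posteriors (prior × likelihood):
  Dunn: 0.46 × 0.05 = 0.023
  Frost: 0.21 × 0.048 = 0.01008
  Eyre: 0.33 × 0.12 = 0.0396
Sum = 0.07268.
The ratio is 0.023 / 0.01008 (the normalizer cancels) = 2.2817.

2.2817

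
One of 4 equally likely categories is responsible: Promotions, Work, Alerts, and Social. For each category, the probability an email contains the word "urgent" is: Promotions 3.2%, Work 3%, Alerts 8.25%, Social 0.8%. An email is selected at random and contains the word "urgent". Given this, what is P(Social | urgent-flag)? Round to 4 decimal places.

0.0525

Since the prior is uniform, the posterior is proportional to the likelihood:
  Promotions: 0.032
  Work: 0.03
  Alerts: 0.0825
  Social: 0.008
Total = 0.1525.
P(Social | evidence) = 0.008 / 0.1525 ≈ 0.0525.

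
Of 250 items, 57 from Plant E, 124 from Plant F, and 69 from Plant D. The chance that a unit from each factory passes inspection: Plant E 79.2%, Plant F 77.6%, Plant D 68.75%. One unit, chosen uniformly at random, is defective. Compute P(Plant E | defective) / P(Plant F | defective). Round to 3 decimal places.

0.427

Taking complements, P(defective | each) = Plant E 0.208, Plant F 0.224, Plant D 0.3125.
Unnormalized posteriors (prior × likelihood):
  Plant E: 0.228 × 0.208 = 0.047424
  Plant F: 0.496 × 0.224 = 0.111104
  Plant D: 0.276 × 0.3125 = 0.08625
Total = 0.244778.
The ratio is 0.047424 / 0.111104 (the normalizer cancels) = 0.427.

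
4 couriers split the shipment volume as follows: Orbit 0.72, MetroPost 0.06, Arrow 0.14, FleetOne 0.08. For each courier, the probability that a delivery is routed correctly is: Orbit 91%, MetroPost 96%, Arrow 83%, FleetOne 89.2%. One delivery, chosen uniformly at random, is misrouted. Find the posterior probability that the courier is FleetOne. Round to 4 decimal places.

0.0867

Taking complements, P(misrouted | each) = Orbit 0.09, MetroPost 0.04, Arrow 0.17, FleetOne 0.108.
Compute prior × likelihood for every hypothesis:
  Orbit: 0.72 × 0.09 = 0.0648
  MetroPost: 0.06 × 0.04 = 0.0024
  Arrow: 0.14 × 0.17 = 0.0238
  FleetOne: 0.08 × 0.108 = 0.00864
Normalizing constant = 0.09964.
P(FleetOne | evidence) = 0.00864 / 0.09964 ≈ 0.0867.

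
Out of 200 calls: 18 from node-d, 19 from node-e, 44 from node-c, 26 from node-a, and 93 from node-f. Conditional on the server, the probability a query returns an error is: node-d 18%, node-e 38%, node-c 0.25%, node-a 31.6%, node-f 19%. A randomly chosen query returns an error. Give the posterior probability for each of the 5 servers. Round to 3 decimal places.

node-d 0.089, node-e 0.198, node-c 0.003, node-a 0.225, node-f 0.485

By Bayes' rule, posterior ∝ prior × likelihood:
  node-d: 0.09 × 0.18 = 0.0162
  node-e: 0.095 × 0.38 = 0.0361
  node-c: 0.22 × 0.0025 = 0.00055
  node-a: 0.13 × 0.316 = 0.04108
  node-f: 0.465 × 0.19 = 0.08835
Sum = 0.18228.
P(node-d | error) = 0.0162/0.18228 ≈ 0.089
P(node-e | error) = 0.0361/0.18228 ≈ 0.198
P(node-c | error) = 0.00055/0.18228 ≈ 0.003
P(node-a | error) = 0.04108/0.18228 ≈ 0.225
P(node-f | error) = 0.08835/0.18228 ≈ 0.485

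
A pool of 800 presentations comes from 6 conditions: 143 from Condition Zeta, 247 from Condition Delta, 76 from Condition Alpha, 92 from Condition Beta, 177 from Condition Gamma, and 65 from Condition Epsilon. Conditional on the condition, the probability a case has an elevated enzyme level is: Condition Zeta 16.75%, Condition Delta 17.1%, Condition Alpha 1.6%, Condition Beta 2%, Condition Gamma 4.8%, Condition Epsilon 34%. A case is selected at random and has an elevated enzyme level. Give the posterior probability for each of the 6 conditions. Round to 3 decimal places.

Condition Zeta 0.240, Condition Delta 0.423, Condition Alpha 0.012, Condition Beta 0.018, Condition Gamma 0.085, Condition Epsilon 0.221

Prior × likelihood for each hypothesis:
  Condition Zeta: 0.17875 × 0.1675 = 0.029940625
  Condition Delta: 0.30875 × 0.171 = 0.05279625
  Condition Alpha: 0.095 × 0.016 = 0.00152
  Condition Beta: 0.115 × 0.02 = 0.0023
  Condition Gamma: 0.22125 × 0.048 = 0.01062
  Condition Epsilon: 0.08125 × 0.34 = 0.027625
Normalizing constant = 0.124801875.
P(Condition Zeta | elevated) = 0.029940625/0.124801875 ≈ 0.240
P(Condition Delta | elevated) = 0.05279625/0.124801875 ≈ 0.423
P(Condition Alpha | elevated) = 0.00152/0.124801875 ≈ 0.012
P(Condition Beta | elevated) = 0.0023/0.124801875 ≈ 0.018
P(Condition Gamma | elevated) = 0.01062/0.124801875 ≈ 0.085
P(Condition Epsilon | elevated) = 0.027625/0.124801875 ≈ 0.221
(Check: 0.240+0.423+0.012+0.018+0.085+0.221 = 0.999.)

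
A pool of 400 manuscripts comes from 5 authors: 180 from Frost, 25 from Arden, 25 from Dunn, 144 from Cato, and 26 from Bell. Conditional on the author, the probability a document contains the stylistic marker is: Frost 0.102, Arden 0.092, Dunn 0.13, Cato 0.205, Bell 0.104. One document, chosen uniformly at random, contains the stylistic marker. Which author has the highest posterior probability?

Cato

Prior × likelihood for each hypothesis:
  Frost: 0.45 × 0.102 = 0.0459
  Arden: 0.0625 × 0.092 = 0.00575
  Dunn: 0.0625 × 0.13 = 0.008125
  Cato: 0.36 × 0.205 = 0.0738
  Bell: 0.065 × 0.104 = 0.00676
Total = 0.140335.
Largest term belongs to Cato, so Cato is most probable.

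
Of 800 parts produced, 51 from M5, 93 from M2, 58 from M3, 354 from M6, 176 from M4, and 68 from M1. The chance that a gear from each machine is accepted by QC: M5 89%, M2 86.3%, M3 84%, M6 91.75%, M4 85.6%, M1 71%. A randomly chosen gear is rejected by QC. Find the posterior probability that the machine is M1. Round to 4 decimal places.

0.1935

Taking complements, P(rejected | each) = M5 0.11, M2 0.137, M3 0.16, M6 0.0825, M4 0.144, M1 0.29.
Compute prior × likelihood for every hypothesis:
  M5: 0.06375 × 0.11 = 0.0070125
  M2: 0.11625 × 0.137 = 0.01592625
  M3: 0.0725 × 0.16 = 0.0116
  M6: 0.4425 × 0.0825 = 0.03650625
  M4: 0.22 × 0.144 = 0.03168
  M1: 0.085 × 0.29 = 0.02465
Total = 0.127375.
P(M1 | evidence) = 0.02465 / 0.127375 ≈ 0.1935.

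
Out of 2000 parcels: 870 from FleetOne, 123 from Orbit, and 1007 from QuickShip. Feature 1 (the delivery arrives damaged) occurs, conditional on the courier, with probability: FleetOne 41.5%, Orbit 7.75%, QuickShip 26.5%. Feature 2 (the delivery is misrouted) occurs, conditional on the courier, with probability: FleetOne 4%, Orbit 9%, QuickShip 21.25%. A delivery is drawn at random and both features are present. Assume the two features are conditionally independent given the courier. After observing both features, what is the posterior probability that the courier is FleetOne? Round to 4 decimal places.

0.2006

By Bayes' rule, posterior ∝ prior × likelihood:
  FleetOne: 0.435 × 0.415 × 0.04 = 0.007221
  Orbit: 0.0615 × 0.0775 × 0.09 = 0.0004289625
  QuickShip: 0.5035 × 0.265 × 0.2125 = 0.02835334375
Total = 0.03600330625.
P(FleetOne | evidence) = 0.007221 / 0.03600330625 ≈ 0.2006.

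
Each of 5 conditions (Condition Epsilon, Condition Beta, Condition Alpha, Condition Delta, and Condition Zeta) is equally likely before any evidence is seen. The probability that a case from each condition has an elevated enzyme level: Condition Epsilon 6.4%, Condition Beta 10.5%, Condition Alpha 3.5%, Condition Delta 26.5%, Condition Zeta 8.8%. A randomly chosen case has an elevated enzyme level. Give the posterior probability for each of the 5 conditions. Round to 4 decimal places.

Condition Epsilon 0.1149, Condition Beta 0.1885, Condition Alpha 0.0628, Condition Delta 0.4758, Condition Zeta 0.1580

With a uniform prior (1/5 each), posterior ∝ likelihood:
  Condition Epsilon: 0.064
  Condition Beta: 0.105
  Condition Alpha: 0.035
  Condition Delta: 0.265
  Condition Zeta: 0.088
Total = 0.557.
P(Condition Epsilon | elevated) = 0.064/0.557 ≈ 0.1149
P(Condition Beta | elevated) = 0.105/0.557 ≈ 0.1885
P(Condition Alpha | elevated) = 0.035/0.557 ≈ 0.0628
P(Condition Delta | elevated) = 0.265/0.557 ≈ 0.4758
P(Condition Zeta | elevated) = 0.088/0.557 ≈ 0.1580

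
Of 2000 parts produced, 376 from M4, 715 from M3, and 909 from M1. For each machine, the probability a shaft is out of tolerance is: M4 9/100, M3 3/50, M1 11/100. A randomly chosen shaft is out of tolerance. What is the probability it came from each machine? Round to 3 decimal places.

M4 0.191, M3 0.243, M1 0.566

By Bayes' rule, posterior ∝ prior × likelihood:
  M4: 0.188 × 0.09 = 0.01692
  M3: 0.3575 × 0.06 = 0.02145
  M1: 0.4545 × 0.11 = 0.049995
Normalizing constant = 0.088365.
P(M4 | oversize) = 0.01692/0.088365 ≈ 0.191
P(M3 | oversize) = 0.02145/0.088365 ≈ 0.243
P(M1 | oversize) = 0.049995/0.088365 ≈ 0.566
(Check: 0.191+0.243+0.566 = 1.000.)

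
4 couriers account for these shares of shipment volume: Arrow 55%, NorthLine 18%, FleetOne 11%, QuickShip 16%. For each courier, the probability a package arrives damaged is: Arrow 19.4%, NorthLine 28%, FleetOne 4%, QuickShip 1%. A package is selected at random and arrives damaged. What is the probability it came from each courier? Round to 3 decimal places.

Arrow 0.654, NorthLine 0.309, FleetOne 0.027, QuickShip 0.010

Compute prior × likelihood for every hypothesis:
  Arrow: 0.55 × 0.194 = 0.1067
  NorthLine: 0.18 × 0.28 = 0.0504
  FleetOne: 0.11 × 0.04 = 0.0044
  QuickShip: 0.16 × 0.01 = 0.0016
Sum = 0.1631.
P(Arrow | damaged) = 0.1067/0.1631 ≈ 0.654
P(NorthLine | damaged) = 0.0504/0.1631 ≈ 0.309
P(FleetOne | damaged) = 0.0044/0.1631 ≈ 0.027
P(QuickShip | damaged) = 0.0016/0.1631 ≈ 0.010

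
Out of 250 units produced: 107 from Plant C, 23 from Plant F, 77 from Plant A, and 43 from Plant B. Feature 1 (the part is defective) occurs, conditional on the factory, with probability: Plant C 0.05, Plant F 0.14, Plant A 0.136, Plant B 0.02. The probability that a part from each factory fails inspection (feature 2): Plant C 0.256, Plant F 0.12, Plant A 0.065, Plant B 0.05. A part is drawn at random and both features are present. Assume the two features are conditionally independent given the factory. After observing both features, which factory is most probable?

Plant C

Prior × likelihood for each hypothesis:
  Plant C: 0.428 × 0.05 × 0.256 = 0.0054784
  Plant F: 0.092 × 0.14 × 0.12 = 0.0015456
  Plant A: 0.308 × 0.136 × 0.065 = 0.00272272
  Plant B: 0.172 × 0.02 × 0.05 = 0.000172
Normalizing constant = 0.00991872.
Largest term belongs to Plant C, so Plant C is most probable.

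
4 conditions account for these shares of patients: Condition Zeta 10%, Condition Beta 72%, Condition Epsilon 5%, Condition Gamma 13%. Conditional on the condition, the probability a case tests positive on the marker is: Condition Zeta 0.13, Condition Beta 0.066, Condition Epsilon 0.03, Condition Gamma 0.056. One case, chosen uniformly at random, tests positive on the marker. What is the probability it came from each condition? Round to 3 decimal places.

Prior × likelihood for each hypothesis:
  Condition Zeta: 0.1 × 0.13 = 0.013
  Condition Beta: 0.72 × 0.066 = 0.04752
  Condition Epsilon: 0.05 × 0.03 = 0.0015
  Condition Gamma: 0.13 × 0.056 = 0.00728
Sum = 0.0693.
P(Condition Zeta | marker-positive) = 0.013/0.0693 ≈ 0.188
P(Condition Beta | marker-positive) = 0.04752/0.0693 ≈ 0.686
P(Condition Epsilon | marker-positive) = 0.0015/0.0693 ≈ 0.022
P(Condition Gamma | marker-positive) = 0.00728/0.0693 ≈ 0.105

Condition Zeta 0.188, Condition Beta 0.686, Condition Epsilon 0.022, Condition Gamma 0.105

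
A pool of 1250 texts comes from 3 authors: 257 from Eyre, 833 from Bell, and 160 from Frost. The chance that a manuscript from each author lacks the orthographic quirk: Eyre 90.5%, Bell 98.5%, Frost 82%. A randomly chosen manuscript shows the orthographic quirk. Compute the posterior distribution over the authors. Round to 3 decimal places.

Taking complements, P(quirk | each) = Eyre 0.095, Bell 0.015, Frost 0.18.
Unnormalized posteriors (prior × likelihood):
  Eyre: 0.2056 × 0.095 = 0.019532
  Bell: 0.6664 × 0.015 = 0.009996
  Frost: 0.128 × 0.18 = 0.02304
Sum = 0.052568.
P(Eyre | quirk) = 0.019532/0.052568 ≈ 0.372
P(Bell | quirk) = 0.009996/0.052568 ≈ 0.190
P(Frost | quirk) = 0.02304/0.052568 ≈ 0.438

Eyre 0.372, Bell 0.190, Frost 0.438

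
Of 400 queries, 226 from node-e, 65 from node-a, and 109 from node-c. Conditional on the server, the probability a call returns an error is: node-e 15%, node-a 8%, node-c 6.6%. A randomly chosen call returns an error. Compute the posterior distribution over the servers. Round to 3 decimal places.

By Bayes' rule, posterior ∝ prior × likelihood:
  node-e: 0.565 × 0.15 = 0.08475
  node-a: 0.1625 × 0.08 = 0.013
  node-c: 0.2725 × 0.066 = 0.017985
Total = 0.115735.
P(node-e | error) = 0.08475/0.115735 ≈ 0.732
P(node-a | error) = 0.013/0.115735 ≈ 0.112
P(node-c | error) = 0.017985/0.115735 ≈ 0.155

node-e 0.732, node-a 0.112, node-c 0.155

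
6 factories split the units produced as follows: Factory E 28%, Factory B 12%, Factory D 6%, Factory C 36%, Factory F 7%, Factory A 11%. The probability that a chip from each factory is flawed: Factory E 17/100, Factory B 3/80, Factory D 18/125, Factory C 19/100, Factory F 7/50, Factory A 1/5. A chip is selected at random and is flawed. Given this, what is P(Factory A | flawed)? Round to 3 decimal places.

0.137

Unnormalized posteriors (prior × likelihood):
  Factory E: 0.28 × 0.17 = 0.0476
  Factory B: 0.12 × 0.0375 = 0.0045
  Factory D: 0.06 × 0.144 = 0.00864
  Factory C: 0.36 × 0.19 = 0.0684
  Factory F: 0.07 × 0.14 = 0.0098
  Factory A: 0.11 × 0.2 = 0.022
Total = 0.16094.
P(Factory A | evidence) = 0.022 / 0.16094 ≈ 0.137.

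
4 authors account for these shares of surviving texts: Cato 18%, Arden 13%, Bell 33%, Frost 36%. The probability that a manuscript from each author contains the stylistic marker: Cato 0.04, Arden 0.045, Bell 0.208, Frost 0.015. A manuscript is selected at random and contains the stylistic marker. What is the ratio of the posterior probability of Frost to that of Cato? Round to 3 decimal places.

By Bayes' rule, posterior ∝ prior × likelihood:
  Cato: 0.18 × 0.04 = 0.0072
  Arden: 0.13 × 0.045 = 0.00585
  Bell: 0.33 × 0.208 = 0.06864
  Frost: 0.36 × 0.015 = 0.0054
Normalizing constant = 0.08709.
The ratio is 0.0054 / 0.0072 (the normalizer cancels) = 0.750.

0.750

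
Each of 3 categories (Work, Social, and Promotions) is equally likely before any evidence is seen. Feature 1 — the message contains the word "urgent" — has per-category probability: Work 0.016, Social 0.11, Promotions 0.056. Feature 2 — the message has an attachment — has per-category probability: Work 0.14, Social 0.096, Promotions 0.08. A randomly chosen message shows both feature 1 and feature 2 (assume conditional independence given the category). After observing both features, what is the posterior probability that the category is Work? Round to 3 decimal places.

Since the prior is uniform, the posterior is proportional to the likelihood:
  Work: 0.016 × 0.14 = 0.00224
  Social: 0.11 × 0.096 = 0.01056
  Promotions: 0.056 × 0.08 = 0.00448
Normalizing constant = 0.01728.
P(Work | evidence) = 0.00224 / 0.01728 ≈ 0.130.

0.130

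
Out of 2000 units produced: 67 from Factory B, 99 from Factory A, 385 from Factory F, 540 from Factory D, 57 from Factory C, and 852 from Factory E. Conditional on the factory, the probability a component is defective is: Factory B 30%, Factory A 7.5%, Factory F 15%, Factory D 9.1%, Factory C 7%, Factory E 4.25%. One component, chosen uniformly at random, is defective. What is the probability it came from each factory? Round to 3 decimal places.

Compute prior × likelihood for every hypothesis:
  Factory B: 0.0335 × 0.3 = 0.01005
  Factory A: 0.0495 × 0.075 = 0.0037125
  Factory F: 0.1925 × 0.15 = 0.028875
  Factory D: 0.27 × 0.091 = 0.02457
  Factory C: 0.0285 × 0.07 = 0.001995
  Factory E: 0.426 × 0.0425 = 0.018105
Sum = 0.0873075.
P(Factory B | defective) = 0.01005/0.0873075 ≈ 0.115
P(Factory A | defective) = 0.0037125/0.0873075 ≈ 0.043
P(Factory F | defective) = 0.028875/0.0873075 ≈ 0.331
P(Factory D | defective) = 0.02457/0.0873075 ≈ 0.281
P(Factory C | defective) = 0.001995/0.0873075 ≈ 0.023
P(Factory E | defective) = 0.018105/0.0873075 ≈ 0.207

Factory B 0.115, Factory A 0.043, Factory F 0.331, Factory D 0.281, Factory C 0.023, Factory E 0.207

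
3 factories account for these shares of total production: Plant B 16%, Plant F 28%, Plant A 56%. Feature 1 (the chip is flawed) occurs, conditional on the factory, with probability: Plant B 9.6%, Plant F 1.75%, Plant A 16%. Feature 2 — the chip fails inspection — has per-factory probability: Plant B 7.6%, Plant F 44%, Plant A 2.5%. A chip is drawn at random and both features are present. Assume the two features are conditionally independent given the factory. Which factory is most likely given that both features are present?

Plant A

Prior × likelihood for each hypothesis:
  Plant B: 0.16 × 0.096 × 0.076 = 0.00116736
  Plant F: 0.28 × 0.0175 × 0.44 = 0.002156
  Plant A: 0.56 × 0.16 × 0.025 = 0.00224
Normalizing constant = 0.00556336.
Largest term belongs to Plant A, so Plant A is most probable.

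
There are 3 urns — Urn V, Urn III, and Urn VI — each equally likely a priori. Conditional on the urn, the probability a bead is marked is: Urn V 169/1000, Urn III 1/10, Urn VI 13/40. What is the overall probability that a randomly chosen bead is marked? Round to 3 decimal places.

0.198

Since the prior is uniform, the posterior is proportional to the likelihood:
  Urn V: 0.169
  Urn III: 0.1
  Urn VI: 0.325
P(marked) = (1/3) × (0.169 + 0.1 + 0.325) = 0.594/3 ≈ 0.198.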